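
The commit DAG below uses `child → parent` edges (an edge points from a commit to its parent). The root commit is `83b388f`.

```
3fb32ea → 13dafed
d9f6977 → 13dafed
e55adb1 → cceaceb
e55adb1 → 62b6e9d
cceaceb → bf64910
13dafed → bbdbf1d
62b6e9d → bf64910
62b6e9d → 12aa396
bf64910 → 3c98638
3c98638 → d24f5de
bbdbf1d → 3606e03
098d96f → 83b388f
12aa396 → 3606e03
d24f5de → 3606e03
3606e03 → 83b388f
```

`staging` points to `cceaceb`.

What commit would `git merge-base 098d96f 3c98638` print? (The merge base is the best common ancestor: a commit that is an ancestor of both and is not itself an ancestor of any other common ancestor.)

Ancestors of 098d96f: {098d96f, 83b388f}.
Ancestors of 3c98638: {3606e03, 3c98638, 83b388f, d24f5de}.
Common ancestors: {83b388f}.
The only common ancestor is 83b388f, so it is the merge base.

83b388f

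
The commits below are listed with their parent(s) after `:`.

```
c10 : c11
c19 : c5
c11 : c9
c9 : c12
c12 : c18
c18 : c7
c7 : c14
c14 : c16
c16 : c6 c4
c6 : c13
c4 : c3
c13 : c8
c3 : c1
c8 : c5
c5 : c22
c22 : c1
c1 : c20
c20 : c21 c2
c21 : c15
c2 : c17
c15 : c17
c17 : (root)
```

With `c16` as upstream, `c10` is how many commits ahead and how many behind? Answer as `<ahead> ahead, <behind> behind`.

Reachable from c10: {c1, c10, c11, c12, c13, c14, c15, c16, c17, c18, c2, c20, c21, c22, c3, c4, c5, c6, c7, c8, c9}.
Reachable from c16: {c1, c13, c15, c16, c17, c2, c20, c21, c22, c3, c4, c5, c6, c8}.
Only in c10's history (ahead): {c10, c11, c12, c14, c18, c7, c9} — 7.
Only in c16's history (behind): {} — 0.

7 ahead, 0 behind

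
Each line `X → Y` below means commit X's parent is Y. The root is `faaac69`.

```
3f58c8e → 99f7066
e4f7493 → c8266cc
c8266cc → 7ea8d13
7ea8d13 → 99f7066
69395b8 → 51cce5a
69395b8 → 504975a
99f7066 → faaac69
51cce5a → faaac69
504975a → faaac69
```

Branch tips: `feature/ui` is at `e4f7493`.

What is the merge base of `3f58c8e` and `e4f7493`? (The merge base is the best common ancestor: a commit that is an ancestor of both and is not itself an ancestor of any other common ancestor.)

99f7066

Ancestors of 3f58c8e: {3f58c8e, 99f7066, faaac69}.
Ancestors of e4f7493: {7ea8d13, 99f7066, c8266cc, e4f7493, faaac69}.
Common ancestors: {99f7066, faaac69}.
Among these, 99f7066 is not an ancestor of any other common ancestor — it is the merge base.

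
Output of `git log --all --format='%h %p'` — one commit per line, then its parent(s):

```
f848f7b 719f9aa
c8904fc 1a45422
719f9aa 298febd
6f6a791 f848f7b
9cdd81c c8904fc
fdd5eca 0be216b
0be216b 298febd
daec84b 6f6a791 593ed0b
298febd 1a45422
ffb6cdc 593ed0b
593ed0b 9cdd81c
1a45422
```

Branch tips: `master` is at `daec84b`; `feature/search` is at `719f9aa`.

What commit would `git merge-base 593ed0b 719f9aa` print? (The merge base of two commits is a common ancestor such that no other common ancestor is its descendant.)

Ancestors of 593ed0b: {1a45422, 593ed0b, 9cdd81c, c8904fc}.
Ancestors of 719f9aa: {1a45422, 298febd, 719f9aa}.
Common ancestors: {1a45422}.
The only common ancestor is 1a45422, so it is the merge base.

1a45422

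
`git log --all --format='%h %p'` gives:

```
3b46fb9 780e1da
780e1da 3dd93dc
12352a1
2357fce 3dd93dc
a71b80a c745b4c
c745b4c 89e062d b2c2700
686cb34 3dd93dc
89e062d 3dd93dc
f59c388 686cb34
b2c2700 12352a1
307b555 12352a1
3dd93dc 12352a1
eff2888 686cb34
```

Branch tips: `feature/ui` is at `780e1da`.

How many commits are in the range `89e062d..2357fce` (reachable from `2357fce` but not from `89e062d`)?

Reachable from 2357fce: {12352a1, 2357fce, 3dd93dc}.
Reachable from 89e062d: {12352a1, 3dd93dc, 89e062d}.
In 2357fce's history but not 89e062d's: {2357fce} — 1 commit.

1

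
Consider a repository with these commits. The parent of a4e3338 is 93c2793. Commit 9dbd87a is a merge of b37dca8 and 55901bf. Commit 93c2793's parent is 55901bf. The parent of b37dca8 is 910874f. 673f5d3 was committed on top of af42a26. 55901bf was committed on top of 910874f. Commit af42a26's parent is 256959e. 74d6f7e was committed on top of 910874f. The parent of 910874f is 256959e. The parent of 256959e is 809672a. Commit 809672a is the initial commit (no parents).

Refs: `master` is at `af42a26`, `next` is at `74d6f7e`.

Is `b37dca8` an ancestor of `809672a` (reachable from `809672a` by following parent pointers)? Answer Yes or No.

No

Ancestors of 809672a: {809672a}.
b37dca8 is not in that set, so it is not an ancestor of 809672a.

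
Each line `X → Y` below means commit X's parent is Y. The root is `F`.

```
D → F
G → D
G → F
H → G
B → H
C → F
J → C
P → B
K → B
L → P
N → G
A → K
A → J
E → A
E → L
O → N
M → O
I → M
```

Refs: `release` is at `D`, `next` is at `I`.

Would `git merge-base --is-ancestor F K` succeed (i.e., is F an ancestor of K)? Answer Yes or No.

Yes

Ancestors of K (commits reachable by following parents): {B, D, F, G, H, K}.
F is in that set, so it is an ancestor of K.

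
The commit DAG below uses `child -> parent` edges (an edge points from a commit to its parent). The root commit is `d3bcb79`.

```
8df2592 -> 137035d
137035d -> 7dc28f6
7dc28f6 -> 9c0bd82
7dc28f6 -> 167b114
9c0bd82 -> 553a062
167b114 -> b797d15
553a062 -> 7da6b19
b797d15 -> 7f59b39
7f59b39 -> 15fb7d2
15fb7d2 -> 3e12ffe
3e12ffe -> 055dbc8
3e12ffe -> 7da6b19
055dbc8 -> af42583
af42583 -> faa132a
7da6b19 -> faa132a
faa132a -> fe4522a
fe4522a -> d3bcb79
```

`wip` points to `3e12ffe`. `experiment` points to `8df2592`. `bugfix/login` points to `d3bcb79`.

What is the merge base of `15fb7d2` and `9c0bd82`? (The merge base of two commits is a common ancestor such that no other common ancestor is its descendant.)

7da6b19

Ancestors of 15fb7d2: {055dbc8, 15fb7d2, 3e12ffe, 7da6b19, af42583, d3bcb79, faa132a, fe4522a}.
Ancestors of 9c0bd82: {553a062, 7da6b19, 9c0bd82, d3bcb79, faa132a, fe4522a}.
Common ancestors: {7da6b19, d3bcb79, faa132a, fe4522a}.
Among these, 7da6b19 is not an ancestor of any other common ancestor — it is the merge base.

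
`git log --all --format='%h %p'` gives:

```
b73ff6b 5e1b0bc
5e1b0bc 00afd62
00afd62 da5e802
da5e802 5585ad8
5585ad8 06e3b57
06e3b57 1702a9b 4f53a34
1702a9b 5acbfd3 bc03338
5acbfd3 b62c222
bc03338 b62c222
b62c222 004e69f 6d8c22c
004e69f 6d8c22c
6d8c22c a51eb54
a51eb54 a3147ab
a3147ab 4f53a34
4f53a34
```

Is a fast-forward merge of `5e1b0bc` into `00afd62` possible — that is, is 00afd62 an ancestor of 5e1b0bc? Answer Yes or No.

A fast-forward from 00afd62 to 5e1b0bc is possible iff 00afd62 is an ancestor of 5e1b0bc.
Ancestors of 5e1b0bc: {004e69f, 00afd62, 06e3b57, 1702a9b, 4f53a34, 5585ad8, 5acbfd3, 5e1b0bc, 6d8c22c, a3147ab, a51eb54, b62c222, bc03338, da5e802}.
00afd62 is among them, so fast-forward is possible.

Yes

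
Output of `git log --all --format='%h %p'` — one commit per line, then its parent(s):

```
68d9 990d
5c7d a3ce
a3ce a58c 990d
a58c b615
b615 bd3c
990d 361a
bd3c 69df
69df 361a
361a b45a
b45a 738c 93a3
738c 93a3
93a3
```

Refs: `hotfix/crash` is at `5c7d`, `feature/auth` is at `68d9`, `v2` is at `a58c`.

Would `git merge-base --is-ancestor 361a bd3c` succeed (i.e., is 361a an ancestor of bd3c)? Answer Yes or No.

Ancestors of bd3c (commits reachable by following parents): {361a, 69df, 738c, 93a3, b45a, bd3c}.
361a is in that set, so it is an ancestor of bd3c.

Yes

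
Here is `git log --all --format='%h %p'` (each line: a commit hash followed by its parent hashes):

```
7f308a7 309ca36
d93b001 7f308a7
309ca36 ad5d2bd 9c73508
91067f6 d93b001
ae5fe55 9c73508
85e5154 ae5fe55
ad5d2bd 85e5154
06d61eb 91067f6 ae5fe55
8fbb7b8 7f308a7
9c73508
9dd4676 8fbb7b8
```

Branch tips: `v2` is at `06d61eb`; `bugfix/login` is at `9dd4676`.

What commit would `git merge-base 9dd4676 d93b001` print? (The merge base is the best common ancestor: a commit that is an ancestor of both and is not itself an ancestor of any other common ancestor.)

7f308a7

Ancestors of 9dd4676: {309ca36, 7f308a7, 85e5154, 8fbb7b8, 9c73508, 9dd4676, ad5d2bd, ae5fe55}.
Ancestors of d93b001: {309ca36, 7f308a7, 85e5154, 9c73508, ad5d2bd, ae5fe55, d93b001}.
Common ancestors: {309ca36, 7f308a7, 85e5154, 9c73508, ad5d2bd, ae5fe55}.
Among these, 7f308a7 is not an ancestor of any other common ancestor — it is the merge base.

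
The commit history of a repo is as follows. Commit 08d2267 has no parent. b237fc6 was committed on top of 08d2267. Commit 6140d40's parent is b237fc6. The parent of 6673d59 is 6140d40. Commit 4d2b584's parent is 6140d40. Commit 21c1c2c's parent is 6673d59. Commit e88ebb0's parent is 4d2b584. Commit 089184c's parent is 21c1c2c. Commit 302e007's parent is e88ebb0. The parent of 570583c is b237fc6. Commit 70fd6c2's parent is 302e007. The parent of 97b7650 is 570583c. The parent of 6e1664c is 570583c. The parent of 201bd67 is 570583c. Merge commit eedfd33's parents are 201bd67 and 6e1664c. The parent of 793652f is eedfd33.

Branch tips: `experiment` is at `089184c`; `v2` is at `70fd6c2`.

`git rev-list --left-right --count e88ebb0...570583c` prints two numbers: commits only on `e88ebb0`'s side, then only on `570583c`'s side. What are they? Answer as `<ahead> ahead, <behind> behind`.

Reachable from e88ebb0: {08d2267, 4d2b584, 6140d40, b237fc6, e88ebb0}.
Reachable from 570583c: {08d2267, 570583c, b237fc6}.
Only in e88ebb0's history (ahead): {4d2b584, 6140d40, e88ebb0} — 3.
Only in 570583c's history (behind): {570583c} — 1.

3 ahead, 1 behind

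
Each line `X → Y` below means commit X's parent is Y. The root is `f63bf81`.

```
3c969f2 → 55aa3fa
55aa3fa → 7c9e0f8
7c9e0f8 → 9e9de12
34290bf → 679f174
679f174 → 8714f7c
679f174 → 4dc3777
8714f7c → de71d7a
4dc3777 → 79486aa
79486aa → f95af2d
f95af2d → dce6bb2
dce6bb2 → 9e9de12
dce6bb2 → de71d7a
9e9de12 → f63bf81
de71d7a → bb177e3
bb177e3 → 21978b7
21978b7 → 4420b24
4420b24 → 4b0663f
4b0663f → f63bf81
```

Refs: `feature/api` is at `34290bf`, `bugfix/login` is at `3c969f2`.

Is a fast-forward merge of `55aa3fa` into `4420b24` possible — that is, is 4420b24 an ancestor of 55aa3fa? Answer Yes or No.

A fast-forward from 4420b24 to 55aa3fa is possible iff 4420b24 is an ancestor of 55aa3fa.
Ancestors of 55aa3fa: {55aa3fa, 7c9e0f8, 9e9de12, f63bf81}.
4420b24 is not among them, so fast-forward is not possible.

No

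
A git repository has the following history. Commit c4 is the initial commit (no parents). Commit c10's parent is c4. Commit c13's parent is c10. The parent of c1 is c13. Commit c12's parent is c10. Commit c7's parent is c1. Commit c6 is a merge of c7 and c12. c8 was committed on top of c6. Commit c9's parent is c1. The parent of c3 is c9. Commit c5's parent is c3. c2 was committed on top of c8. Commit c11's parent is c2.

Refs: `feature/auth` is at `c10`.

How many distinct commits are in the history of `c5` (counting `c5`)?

Walking parent pointers from c5: reachable set = {c1, c10, c13, c3, c4, c5, c9}.
That is 7 commits.

7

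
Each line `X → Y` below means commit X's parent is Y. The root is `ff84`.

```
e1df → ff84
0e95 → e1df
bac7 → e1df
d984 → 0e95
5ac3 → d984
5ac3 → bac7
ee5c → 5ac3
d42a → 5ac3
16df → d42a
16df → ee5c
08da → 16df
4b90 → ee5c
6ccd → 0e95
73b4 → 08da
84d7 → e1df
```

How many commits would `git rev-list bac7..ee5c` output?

4

Reachable from ee5c: {0e95, 5ac3, bac7, d984, e1df, ee5c, ff84}.
Reachable from bac7: {bac7, e1df, ff84}.
In ee5c's history but not bac7's: {0e95, 5ac3, d984, ee5c} — 4 commits.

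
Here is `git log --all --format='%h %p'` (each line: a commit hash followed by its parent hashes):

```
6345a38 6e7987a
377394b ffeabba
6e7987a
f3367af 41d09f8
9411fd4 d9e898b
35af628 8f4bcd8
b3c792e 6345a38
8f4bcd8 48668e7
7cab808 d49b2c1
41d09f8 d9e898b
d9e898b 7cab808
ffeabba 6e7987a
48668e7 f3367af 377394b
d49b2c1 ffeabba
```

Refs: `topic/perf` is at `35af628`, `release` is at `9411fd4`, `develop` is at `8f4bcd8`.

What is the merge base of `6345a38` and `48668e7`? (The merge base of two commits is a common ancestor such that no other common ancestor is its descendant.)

Ancestors of 6345a38: {6345a38, 6e7987a}.
Ancestors of 48668e7: {377394b, 41d09f8, 48668e7, 6e7987a, 7cab808, d49b2c1, d9e898b, f3367af, ffeabba}.
Common ancestors: {6e7987a}.
The only common ancestor is 6e7987a, so it is the merge base.

6e7987a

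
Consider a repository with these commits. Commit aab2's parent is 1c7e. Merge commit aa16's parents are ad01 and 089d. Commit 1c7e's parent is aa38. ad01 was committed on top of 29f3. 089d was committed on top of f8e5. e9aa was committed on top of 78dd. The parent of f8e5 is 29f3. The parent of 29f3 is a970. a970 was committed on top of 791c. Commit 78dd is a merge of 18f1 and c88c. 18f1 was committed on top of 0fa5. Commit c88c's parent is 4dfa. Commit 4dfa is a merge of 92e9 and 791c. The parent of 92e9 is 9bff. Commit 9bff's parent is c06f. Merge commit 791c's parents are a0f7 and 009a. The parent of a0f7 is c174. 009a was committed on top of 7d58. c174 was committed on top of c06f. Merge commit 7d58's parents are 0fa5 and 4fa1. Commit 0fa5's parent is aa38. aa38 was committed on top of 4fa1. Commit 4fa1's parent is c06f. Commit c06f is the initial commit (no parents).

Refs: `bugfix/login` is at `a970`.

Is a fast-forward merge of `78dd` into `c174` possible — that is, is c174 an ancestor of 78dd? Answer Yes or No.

Yes

A fast-forward from c174 to 78dd is possible iff c174 is an ancestor of 78dd.
Ancestors of 78dd: {009a, 0fa5, 18f1, 4dfa, 4fa1, 78dd, 791c, 7d58, 92e9, 9bff, a0f7, aa38, c06f, c174, c88c}.
c174 is among them, so fast-forward is possible.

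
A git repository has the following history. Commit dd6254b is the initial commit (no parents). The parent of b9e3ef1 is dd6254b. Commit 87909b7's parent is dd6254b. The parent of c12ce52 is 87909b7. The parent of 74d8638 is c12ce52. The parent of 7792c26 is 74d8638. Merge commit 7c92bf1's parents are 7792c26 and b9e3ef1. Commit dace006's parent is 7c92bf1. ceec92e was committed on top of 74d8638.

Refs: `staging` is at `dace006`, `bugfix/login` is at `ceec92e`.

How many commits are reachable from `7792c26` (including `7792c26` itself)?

Walking parent pointers from 7792c26: reachable set = {74d8638, 7792c26, 87909b7, c12ce52, dd6254b}.
That is 5 commits.

5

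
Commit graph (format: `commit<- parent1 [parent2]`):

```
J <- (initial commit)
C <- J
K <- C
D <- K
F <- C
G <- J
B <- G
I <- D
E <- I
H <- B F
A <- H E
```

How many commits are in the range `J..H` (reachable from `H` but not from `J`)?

5

Reachable from H: {B, C, F, G, H, J}.
Reachable from J: {J}.
In H's history but not J's: {B, C, F, G, H} — 5 commits.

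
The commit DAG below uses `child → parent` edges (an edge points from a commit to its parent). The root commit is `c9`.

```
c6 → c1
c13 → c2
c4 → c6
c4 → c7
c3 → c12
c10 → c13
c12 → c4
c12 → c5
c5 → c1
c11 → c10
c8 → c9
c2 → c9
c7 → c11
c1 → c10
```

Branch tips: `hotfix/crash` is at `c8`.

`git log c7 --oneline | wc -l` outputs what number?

Walking parent pointers from c7: reachable set = {c10, c11, c13, c2, c7, c9}.
That is 6 commits.

6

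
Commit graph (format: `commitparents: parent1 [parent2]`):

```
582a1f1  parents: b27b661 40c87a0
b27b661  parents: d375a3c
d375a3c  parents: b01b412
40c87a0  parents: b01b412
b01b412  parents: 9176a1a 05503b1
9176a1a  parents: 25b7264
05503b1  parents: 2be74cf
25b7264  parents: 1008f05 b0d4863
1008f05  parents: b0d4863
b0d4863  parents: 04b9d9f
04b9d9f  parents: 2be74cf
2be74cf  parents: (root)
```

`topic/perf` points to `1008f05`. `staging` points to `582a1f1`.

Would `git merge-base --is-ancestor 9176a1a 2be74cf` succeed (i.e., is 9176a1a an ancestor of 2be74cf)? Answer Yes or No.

No

Ancestors of 2be74cf: {2be74cf}.
9176a1a is not in that set, so it is not an ancestor of 2be74cf.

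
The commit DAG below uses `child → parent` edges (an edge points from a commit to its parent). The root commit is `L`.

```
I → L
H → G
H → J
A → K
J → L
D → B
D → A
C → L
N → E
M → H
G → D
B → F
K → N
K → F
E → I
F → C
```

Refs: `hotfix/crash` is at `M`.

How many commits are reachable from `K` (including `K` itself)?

7

Walking parent pointers from K: reachable set = {C, E, F, I, K, L, N}.
That is 7 commits.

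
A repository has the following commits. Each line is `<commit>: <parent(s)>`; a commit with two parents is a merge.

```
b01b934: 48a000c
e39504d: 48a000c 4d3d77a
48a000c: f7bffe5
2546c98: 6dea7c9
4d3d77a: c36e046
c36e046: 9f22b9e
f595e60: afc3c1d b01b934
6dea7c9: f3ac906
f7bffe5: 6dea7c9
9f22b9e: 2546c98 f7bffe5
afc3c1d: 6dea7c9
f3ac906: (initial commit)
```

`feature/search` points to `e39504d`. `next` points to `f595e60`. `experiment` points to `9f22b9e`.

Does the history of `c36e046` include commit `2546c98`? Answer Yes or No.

Ancestors of c36e046 (commits reachable by following parents): {2546c98, 6dea7c9, 9f22b9e, c36e046, f3ac906, f7bffe5}.
2546c98 is in that set, so it is an ancestor of c36e046.

Yes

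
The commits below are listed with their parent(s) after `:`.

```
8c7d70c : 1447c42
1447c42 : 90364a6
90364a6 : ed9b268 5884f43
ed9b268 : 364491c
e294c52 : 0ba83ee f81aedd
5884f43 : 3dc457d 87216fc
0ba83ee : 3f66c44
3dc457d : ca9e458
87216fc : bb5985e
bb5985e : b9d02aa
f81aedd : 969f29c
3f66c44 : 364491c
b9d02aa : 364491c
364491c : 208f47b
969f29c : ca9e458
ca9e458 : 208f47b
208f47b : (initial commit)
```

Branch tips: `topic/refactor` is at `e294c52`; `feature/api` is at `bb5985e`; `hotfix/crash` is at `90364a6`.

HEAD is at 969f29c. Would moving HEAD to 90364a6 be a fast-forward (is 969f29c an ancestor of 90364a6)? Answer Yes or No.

No

A fast-forward from 969f29c to 90364a6 is possible iff 969f29c is an ancestor of 90364a6.
Ancestors of 90364a6: {208f47b, 364491c, 3dc457d, 5884f43, 87216fc, 90364a6, b9d02aa, bb5985e, ca9e458, ed9b268}.
969f29c is not among them, so fast-forward is not possible.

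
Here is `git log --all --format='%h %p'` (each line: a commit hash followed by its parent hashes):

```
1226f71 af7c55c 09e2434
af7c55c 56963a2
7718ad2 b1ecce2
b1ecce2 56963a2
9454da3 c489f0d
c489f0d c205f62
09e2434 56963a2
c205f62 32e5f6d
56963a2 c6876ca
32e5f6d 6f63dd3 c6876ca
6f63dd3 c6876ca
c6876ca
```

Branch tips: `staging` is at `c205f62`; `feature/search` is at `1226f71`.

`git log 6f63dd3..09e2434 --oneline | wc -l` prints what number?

Reachable from 09e2434: {09e2434, 56963a2, c6876ca}.
Reachable from 6f63dd3: {6f63dd3, c6876ca}.
In 09e2434's history but not 6f63dd3's: {09e2434, 56963a2} — 2 commits.

2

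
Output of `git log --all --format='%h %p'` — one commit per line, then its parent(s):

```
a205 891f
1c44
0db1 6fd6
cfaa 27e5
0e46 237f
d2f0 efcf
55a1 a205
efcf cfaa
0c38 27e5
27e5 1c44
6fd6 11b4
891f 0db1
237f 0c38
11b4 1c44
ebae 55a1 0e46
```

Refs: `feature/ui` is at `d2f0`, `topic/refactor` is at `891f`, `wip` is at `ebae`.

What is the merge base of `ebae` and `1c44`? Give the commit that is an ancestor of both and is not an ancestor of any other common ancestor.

Ancestors of ebae: {0c38, 0db1, 0e46, 11b4, 1c44, 237f, 27e5, 55a1, 6fd6, 891f, a205, ebae}.
Ancestors of 1c44: {1c44}.
Common ancestors: {1c44}.
The only common ancestor is 1c44, so it is the merge base.

1c44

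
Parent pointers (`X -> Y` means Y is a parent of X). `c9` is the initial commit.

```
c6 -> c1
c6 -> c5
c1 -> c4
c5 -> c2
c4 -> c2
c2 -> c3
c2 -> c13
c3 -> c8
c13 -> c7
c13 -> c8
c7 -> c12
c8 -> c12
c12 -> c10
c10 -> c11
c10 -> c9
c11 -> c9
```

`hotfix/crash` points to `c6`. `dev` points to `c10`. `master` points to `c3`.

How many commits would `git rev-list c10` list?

3

Walking parent pointers from c10: reachable set = {c10, c11, c9}.
That is 3 commits.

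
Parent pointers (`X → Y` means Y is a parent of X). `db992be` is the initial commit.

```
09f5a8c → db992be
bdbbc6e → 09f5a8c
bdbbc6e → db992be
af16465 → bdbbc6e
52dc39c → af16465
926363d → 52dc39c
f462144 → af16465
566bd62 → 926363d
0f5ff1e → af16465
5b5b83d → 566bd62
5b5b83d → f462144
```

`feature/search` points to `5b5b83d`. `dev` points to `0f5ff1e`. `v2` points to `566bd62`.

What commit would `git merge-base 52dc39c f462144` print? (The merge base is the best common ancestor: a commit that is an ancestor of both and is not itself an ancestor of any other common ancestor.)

Ancestors of 52dc39c: {09f5a8c, 52dc39c, af16465, bdbbc6e, db992be}.
Ancestors of f462144: {09f5a8c, af16465, bdbbc6e, db992be, f462144}.
Common ancestors: {09f5a8c, af16465, bdbbc6e, db992be}.
Among these, af16465 is not an ancestor of any other common ancestor — it is the merge base.

af16465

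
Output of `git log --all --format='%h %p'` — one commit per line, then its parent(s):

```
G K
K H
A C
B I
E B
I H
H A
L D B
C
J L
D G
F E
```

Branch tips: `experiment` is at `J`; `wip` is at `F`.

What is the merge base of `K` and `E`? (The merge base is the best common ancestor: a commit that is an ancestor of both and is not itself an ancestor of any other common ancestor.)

Ancestors of K: {A, C, H, K}.
Ancestors of E: {A, B, C, E, H, I}.
Common ancestors: {A, C, H}.
Among these, H is not an ancestor of any other common ancestor — it is the merge base.

H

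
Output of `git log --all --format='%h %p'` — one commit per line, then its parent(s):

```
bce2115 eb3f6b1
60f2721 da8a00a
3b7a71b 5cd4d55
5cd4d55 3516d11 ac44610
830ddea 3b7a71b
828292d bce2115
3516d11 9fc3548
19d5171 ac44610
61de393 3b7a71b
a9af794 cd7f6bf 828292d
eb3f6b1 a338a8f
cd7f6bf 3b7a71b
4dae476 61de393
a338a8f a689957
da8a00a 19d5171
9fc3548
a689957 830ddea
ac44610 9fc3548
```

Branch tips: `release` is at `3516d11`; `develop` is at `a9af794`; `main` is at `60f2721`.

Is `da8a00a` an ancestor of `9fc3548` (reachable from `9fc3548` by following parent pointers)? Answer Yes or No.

Ancestors of 9fc3548: {9fc3548}.
da8a00a is not in that set, so it is not an ancestor of 9fc3548.

No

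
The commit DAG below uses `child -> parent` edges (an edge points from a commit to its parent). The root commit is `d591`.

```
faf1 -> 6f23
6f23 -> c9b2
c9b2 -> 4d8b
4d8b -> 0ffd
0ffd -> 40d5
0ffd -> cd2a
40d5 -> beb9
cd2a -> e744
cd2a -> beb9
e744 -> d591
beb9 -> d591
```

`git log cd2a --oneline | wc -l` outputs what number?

Walking parent pointers from cd2a: reachable set = {beb9, cd2a, d591, e744}.
That is 4 commits.

4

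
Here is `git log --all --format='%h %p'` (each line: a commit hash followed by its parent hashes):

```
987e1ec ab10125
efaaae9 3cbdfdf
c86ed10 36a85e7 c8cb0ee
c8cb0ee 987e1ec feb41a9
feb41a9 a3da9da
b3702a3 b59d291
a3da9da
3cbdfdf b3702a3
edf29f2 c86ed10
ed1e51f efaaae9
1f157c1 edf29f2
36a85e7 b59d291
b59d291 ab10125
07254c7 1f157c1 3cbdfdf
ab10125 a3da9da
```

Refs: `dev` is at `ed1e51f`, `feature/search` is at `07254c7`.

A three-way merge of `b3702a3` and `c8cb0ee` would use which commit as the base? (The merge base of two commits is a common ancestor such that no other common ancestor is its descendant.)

Ancestors of b3702a3: {a3da9da, ab10125, b3702a3, b59d291}.
Ancestors of c8cb0ee: {987e1ec, a3da9da, ab10125, c8cb0ee, feb41a9}.
Common ancestors: {a3da9da, ab10125}.
Among these, ab10125 is not an ancestor of any other common ancestor — it is the merge base.

ab10125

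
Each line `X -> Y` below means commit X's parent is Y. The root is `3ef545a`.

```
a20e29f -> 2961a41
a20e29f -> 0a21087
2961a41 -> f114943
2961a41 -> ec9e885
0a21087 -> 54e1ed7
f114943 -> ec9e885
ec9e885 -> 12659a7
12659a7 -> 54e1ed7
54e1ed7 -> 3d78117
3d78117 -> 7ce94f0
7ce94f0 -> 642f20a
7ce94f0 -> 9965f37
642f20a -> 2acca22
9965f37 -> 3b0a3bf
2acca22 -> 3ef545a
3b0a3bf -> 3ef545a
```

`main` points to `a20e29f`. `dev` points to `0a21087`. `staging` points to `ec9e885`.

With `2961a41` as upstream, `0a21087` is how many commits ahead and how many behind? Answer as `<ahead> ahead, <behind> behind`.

Reachable from 0a21087: {0a21087, 2acca22, 3b0a3bf, 3d78117, 3ef545a, 54e1ed7, 642f20a, 7ce94f0, 9965f37}.
Reachable from 2961a41: {12659a7, 2961a41, 2acca22, 3b0a3bf, 3d78117, 3ef545a, 54e1ed7, 642f20a, 7ce94f0, 9965f37, ec9e885, f114943}.
Only in 0a21087's history (ahead): {0a21087} — 1.
Only in 2961a41's history (behind): {12659a7, 2961a41, ec9e885, f114943} — 4.

1 ahead, 4 behind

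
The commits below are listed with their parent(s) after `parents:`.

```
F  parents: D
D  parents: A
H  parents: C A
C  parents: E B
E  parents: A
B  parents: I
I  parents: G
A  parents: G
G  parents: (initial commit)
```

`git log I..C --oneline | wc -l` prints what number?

Reachable from C: {A, B, C, E, G, I}.
Reachable from I: {G, I}.
In C's history but not I's: {A, B, C, E} — 4 commits.

4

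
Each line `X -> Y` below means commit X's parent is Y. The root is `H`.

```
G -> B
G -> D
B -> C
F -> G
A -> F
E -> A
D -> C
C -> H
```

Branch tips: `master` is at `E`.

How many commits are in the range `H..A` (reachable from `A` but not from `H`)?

6

Reachable from A: {A, B, C, D, F, G, H}.
Reachable from H: {H}.
In A's history but not H's: {A, B, C, D, F, G} — 6 commits.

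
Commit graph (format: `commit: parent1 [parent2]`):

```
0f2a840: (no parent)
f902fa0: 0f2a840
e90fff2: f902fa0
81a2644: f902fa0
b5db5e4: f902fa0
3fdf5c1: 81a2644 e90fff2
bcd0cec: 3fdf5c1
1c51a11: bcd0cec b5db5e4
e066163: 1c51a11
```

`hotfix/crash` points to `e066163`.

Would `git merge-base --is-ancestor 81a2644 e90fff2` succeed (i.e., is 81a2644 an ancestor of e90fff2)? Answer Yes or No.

No

Ancestors of e90fff2: {0f2a840, e90fff2, f902fa0}.
81a2644 is not in that set, so it is not an ancestor of e90fff2.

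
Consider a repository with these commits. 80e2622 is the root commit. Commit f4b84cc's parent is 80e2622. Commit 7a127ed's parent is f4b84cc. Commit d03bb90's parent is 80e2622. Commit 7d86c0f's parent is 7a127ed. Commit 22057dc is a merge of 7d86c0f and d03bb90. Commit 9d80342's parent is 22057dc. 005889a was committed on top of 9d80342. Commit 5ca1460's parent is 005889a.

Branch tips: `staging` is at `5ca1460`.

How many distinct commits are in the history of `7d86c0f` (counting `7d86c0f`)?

Walking parent pointers from 7d86c0f: reachable set = {7a127ed, 7d86c0f, 80e2622, f4b84cc}.
That is 4 commits.

4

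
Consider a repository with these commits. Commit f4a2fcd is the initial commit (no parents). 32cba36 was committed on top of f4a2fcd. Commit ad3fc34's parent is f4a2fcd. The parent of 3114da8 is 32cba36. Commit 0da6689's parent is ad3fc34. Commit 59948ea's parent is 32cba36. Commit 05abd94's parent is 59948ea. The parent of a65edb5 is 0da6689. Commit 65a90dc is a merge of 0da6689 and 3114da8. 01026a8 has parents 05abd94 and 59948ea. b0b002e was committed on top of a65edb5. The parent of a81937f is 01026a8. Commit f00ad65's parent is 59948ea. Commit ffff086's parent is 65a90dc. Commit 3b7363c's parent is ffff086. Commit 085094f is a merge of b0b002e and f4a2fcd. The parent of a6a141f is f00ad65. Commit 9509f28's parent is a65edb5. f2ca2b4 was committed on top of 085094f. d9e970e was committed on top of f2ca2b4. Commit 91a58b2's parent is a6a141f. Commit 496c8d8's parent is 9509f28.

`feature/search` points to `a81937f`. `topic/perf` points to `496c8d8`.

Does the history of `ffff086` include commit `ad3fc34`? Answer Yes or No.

Yes

Ancestors of ffff086 (commits reachable by following parents): {0da6689, 3114da8, 32cba36, 65a90dc, ad3fc34, f4a2fcd, ffff086}.
ad3fc34 is in that set, so it is an ancestor of ffff086.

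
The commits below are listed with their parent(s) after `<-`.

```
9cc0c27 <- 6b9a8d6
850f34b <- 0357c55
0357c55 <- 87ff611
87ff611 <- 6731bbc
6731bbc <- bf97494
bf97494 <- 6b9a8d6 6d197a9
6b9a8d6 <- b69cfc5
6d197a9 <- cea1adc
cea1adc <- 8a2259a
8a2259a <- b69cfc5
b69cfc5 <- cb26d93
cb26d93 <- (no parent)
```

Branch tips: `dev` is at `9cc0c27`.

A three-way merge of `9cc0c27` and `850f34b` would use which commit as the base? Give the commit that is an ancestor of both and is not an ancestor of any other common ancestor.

6b9a8d6

Ancestors of 9cc0c27: {6b9a8d6, 9cc0c27, b69cfc5, cb26d93}.
Ancestors of 850f34b: {0357c55, 6731bbc, 6b9a8d6, 6d197a9, 850f34b, 87ff611, 8a2259a, b69cfc5, bf97494, cb26d93, cea1adc}.
Common ancestors: {6b9a8d6, b69cfc5, cb26d93}.
Among these, 6b9a8d6 is not an ancestor of any other common ancestor — it is the merge base.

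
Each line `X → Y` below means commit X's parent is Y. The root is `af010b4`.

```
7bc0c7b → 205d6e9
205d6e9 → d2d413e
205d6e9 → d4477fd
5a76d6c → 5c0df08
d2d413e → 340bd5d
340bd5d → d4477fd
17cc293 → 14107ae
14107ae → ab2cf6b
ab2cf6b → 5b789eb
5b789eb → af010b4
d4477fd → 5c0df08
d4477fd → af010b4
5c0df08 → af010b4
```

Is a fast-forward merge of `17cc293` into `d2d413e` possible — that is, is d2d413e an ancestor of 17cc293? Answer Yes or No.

No

A fast-forward from d2d413e to 17cc293 is possible iff d2d413e is an ancestor of 17cc293.
Ancestors of 17cc293: {14107ae, 17cc293, 5b789eb, ab2cf6b, af010b4}.
d2d413e is not among them, so fast-forward is not possible.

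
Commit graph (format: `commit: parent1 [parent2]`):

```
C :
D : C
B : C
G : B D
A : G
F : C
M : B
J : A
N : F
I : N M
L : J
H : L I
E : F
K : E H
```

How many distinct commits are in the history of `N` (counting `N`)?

Walking parent pointers from N: reachable set = {C, F, N}.
That is 3 commits.

3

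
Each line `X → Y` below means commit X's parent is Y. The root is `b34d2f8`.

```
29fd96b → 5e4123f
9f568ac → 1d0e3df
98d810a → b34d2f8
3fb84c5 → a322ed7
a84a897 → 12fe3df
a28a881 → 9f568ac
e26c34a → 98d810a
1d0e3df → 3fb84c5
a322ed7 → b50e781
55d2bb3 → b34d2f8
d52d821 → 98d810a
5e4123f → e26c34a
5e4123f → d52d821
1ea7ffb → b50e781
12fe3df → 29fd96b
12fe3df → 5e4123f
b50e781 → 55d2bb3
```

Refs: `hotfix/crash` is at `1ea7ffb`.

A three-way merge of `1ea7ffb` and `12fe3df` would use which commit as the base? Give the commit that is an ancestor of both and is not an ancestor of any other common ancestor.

Ancestors of 1ea7ffb: {1ea7ffb, 55d2bb3, b34d2f8, b50e781}.
Ancestors of 12fe3df: {12fe3df, 29fd96b, 5e4123f, 98d810a, b34d2f8, d52d821, e26c34a}.
Common ancestors: {b34d2f8}.
The only common ancestor is b34d2f8, so it is the merge base.

b34d2f8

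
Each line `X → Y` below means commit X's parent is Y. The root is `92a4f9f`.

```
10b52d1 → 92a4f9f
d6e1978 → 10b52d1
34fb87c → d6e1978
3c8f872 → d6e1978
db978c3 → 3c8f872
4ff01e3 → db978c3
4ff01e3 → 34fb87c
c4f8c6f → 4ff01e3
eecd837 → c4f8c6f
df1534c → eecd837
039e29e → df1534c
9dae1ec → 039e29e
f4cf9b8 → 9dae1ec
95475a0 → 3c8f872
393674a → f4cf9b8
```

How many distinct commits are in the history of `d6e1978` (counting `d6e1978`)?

Walking parent pointers from d6e1978: reachable set = {10b52d1, 92a4f9f, d6e1978}.
That is 3 commits.

3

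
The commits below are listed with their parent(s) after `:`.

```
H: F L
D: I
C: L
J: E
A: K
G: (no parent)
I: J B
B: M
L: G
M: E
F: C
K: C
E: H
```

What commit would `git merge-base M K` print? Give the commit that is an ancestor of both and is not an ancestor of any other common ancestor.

C

Ancestors of M: {C, E, F, G, H, L, M}.
Ancestors of K: {C, G, K, L}.
Common ancestors: {C, G, L}.
Among these, C is not an ancestor of any other common ancestor — it is the merge base.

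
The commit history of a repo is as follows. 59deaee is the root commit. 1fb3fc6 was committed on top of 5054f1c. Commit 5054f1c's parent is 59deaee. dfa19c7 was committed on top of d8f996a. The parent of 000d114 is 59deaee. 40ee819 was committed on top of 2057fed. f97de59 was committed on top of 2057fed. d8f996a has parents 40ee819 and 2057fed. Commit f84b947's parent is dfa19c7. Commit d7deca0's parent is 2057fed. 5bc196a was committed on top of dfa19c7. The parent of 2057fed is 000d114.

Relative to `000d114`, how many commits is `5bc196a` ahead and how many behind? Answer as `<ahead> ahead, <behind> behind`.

Reachable from 5bc196a: {000d114, 2057fed, 40ee819, 59deaee, 5bc196a, d8f996a, dfa19c7}.
Reachable from 000d114: {000d114, 59deaee}.
Only in 5bc196a's history (ahead): {2057fed, 40ee819, 5bc196a, d8f996a, dfa19c7} — 5.
Only in 000d114's history (behind): {} — 0.

5 ahead, 0 behind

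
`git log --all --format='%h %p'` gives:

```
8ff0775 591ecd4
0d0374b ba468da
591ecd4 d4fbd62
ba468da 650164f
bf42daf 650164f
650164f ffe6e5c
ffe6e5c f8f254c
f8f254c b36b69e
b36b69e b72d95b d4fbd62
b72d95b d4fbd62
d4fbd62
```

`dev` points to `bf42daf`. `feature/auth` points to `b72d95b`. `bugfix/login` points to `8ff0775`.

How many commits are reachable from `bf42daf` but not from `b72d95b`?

5

Reachable from bf42daf: {650164f, b36b69e, b72d95b, bf42daf, d4fbd62, f8f254c, ffe6e5c}.
Reachable from b72d95b: {b72d95b, d4fbd62}.
In bf42daf's history but not b72d95b's: {650164f, b36b69e, bf42daf, f8f254c, ffe6e5c} — 5 commits.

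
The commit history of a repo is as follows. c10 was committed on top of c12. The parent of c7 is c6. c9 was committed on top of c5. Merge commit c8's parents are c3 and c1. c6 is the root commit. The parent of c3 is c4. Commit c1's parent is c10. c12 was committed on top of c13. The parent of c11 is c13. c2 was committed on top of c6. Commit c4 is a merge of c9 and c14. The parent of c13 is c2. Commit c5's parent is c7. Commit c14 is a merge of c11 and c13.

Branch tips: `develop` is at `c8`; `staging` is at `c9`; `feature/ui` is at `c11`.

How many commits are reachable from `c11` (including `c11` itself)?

Walking parent pointers from c11: reachable set = {c11, c13, c2, c6}.
That is 4 commits.

4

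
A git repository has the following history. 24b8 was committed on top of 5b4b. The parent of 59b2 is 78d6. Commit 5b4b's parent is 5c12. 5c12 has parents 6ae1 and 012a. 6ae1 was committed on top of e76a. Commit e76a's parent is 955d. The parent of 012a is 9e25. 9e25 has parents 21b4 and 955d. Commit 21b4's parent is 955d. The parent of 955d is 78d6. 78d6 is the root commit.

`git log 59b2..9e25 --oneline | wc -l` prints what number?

Reachable from 9e25: {21b4, 78d6, 955d, 9e25}.
Reachable from 59b2: {59b2, 78d6}.
In 9e25's history but not 59b2's: {21b4, 955d, 9e25} — 3 commits.

3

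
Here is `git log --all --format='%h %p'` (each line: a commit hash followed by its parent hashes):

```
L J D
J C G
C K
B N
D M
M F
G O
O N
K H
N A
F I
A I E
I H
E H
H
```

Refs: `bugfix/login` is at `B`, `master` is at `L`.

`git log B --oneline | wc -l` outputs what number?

Walking parent pointers from B: reachable set = {A, B, E, H, I, N}.
That is 6 commits.

6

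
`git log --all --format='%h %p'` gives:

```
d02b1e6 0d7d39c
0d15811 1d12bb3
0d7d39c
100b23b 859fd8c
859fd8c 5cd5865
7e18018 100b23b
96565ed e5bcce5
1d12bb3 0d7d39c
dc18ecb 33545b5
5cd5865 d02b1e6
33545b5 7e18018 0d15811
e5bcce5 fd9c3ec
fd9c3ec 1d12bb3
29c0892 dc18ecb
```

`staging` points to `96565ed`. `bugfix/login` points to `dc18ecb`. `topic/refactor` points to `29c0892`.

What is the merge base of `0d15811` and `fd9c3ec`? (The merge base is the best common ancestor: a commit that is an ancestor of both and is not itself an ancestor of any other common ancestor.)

1d12bb3

Ancestors of 0d15811: {0d15811, 0d7d39c, 1d12bb3}.
Ancestors of fd9c3ec: {0d7d39c, 1d12bb3, fd9c3ec}.
Common ancestors: {0d7d39c, 1d12bb3}.
Among these, 1d12bb3 is not an ancestor of any other common ancestor — it is the merge base.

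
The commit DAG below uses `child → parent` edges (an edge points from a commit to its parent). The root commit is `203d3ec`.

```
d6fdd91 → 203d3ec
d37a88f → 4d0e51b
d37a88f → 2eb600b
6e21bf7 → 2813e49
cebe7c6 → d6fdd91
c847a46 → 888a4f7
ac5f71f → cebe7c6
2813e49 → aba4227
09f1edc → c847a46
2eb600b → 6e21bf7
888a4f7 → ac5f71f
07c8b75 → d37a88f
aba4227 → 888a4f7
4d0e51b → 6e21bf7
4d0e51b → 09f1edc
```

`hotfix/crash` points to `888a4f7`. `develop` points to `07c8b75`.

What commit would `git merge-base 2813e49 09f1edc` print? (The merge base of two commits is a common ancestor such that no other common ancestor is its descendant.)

Ancestors of 2813e49: {203d3ec, 2813e49, 888a4f7, aba4227, ac5f71f, cebe7c6, d6fdd91}.
Ancestors of 09f1edc: {09f1edc, 203d3ec, 888a4f7, ac5f71f, c847a46, cebe7c6, d6fdd91}.
Common ancestors: {203d3ec, 888a4f7, ac5f71f, cebe7c6, d6fdd91}.
Among these, 888a4f7 is not an ancestor of any other common ancestor — it is the merge base.

888a4f7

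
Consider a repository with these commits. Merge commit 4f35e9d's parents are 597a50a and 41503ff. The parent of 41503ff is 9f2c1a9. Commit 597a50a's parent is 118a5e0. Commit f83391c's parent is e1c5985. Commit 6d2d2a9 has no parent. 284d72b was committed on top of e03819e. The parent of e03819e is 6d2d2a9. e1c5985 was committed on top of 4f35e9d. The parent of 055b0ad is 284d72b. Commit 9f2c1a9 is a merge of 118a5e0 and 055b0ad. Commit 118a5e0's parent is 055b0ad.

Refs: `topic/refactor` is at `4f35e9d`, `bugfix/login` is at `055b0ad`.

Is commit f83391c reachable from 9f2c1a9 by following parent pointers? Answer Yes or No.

Ancestors of 9f2c1a9: {055b0ad, 118a5e0, 284d72b, 6d2d2a9, 9f2c1a9, e03819e}.
f83391c is not in that set, so it is not an ancestor of 9f2c1a9.

No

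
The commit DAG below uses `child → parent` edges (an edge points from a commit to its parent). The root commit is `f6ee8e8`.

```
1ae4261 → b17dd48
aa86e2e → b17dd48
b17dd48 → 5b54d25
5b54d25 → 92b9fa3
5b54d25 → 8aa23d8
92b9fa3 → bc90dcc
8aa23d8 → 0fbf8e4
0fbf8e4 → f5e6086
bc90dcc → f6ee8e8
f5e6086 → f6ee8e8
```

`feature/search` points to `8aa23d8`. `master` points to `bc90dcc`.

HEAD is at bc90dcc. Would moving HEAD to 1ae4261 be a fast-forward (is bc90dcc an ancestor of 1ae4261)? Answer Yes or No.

A fast-forward from bc90dcc to 1ae4261 is possible iff bc90dcc is an ancestor of 1ae4261.
Ancestors of 1ae4261: {0fbf8e4, 1ae4261, 5b54d25, 8aa23d8, 92b9fa3, b17dd48, bc90dcc, f5e6086, f6ee8e8}.
bc90dcc is among them, so fast-forward is possible.

Yes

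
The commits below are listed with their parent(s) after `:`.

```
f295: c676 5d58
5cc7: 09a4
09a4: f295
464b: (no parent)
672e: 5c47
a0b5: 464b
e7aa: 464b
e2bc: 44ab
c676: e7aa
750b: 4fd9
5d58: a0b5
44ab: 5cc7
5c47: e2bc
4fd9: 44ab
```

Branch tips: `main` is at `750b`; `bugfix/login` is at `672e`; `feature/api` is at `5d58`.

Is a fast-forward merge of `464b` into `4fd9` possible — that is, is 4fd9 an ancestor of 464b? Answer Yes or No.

A fast-forward from 4fd9 to 464b is possible iff 4fd9 is an ancestor of 464b.
Ancestors of 464b: {464b}.
4fd9 is not among them, so fast-forward is not possible.

No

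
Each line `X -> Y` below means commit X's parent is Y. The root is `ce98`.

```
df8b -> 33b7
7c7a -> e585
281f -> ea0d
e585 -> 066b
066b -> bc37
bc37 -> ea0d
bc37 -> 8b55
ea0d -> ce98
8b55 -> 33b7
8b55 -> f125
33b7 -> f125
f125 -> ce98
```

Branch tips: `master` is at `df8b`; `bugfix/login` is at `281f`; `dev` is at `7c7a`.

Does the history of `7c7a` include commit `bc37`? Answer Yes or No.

Ancestors of 7c7a (commits reachable by following parents): {066b, 33b7, 7c7a, 8b55, bc37, ce98, e585, ea0d, f125}.
bc37 is in that set, so it is an ancestor of 7c7a.

Yes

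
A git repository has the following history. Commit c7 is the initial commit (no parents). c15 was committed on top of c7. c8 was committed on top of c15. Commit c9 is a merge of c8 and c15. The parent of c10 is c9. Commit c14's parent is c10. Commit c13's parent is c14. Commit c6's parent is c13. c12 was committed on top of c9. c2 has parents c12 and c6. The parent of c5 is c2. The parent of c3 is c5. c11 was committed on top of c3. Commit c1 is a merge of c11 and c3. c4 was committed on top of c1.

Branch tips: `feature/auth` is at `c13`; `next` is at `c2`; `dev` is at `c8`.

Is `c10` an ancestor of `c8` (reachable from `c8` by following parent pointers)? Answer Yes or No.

No

Ancestors of c8: {c15, c7, c8}.
c10 is not in that set, so it is not an ancestor of c8.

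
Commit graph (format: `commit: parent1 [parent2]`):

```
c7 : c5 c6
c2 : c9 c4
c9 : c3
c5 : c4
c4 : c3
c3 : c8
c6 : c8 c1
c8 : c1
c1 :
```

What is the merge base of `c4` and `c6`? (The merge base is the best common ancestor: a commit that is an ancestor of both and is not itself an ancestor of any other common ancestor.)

c8

Ancestors of c4: {c1, c3, c4, c8}.
Ancestors of c6: {c1, c6, c8}.
Common ancestors: {c1, c8}.
Among these, c8 is not an ancestor of any other common ancestor — it is the merge base.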